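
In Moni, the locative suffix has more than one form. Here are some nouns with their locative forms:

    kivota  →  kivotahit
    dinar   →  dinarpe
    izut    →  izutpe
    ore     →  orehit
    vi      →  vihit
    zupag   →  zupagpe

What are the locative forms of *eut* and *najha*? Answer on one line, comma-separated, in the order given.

The suffix is conditioned by the final sound: -pe when the stem ends in a consonant (*dinar*, *izut*, *zupag*); -hit when the stem ends in a vowel (*kivota*, *ore*, *vi*).
The final sound of *eut* is /t/, which is a consonant, so the suffix is -pe, giving *eutpe*.
*najha* — final sound /a/ (a vowel) → -hit → *najhahit*.

eutpe, najhahit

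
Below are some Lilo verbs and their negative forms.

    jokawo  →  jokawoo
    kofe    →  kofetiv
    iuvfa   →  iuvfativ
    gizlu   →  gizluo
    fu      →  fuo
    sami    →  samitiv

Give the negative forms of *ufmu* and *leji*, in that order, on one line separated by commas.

ufmuo, lejitiv

The alternation tracks the last vowel of the stem — -o when the last vowel of the stem is a rounded vowel (*jokawo*, *gizlu*, *fu*); -tiv when the last vowel of the stem is an unrounded vowel (*kofe*, *iuvfa*, *sami*).
*ufmu* — last vowel /u/ (a rounded vowel) → -o → *ufmuo*.
*leji* — last vowel /i/ (an unrounded vowel) → -tiv → *lejitiv*.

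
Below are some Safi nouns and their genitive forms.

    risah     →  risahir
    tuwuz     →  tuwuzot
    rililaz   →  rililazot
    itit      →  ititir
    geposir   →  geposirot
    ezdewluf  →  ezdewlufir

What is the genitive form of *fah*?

The alternation tracks the final consonant of the stem — -ir when the stem ends in a voiceless consonant (*risah*, *itit*, *ezdewluf*); -ot when the stem ends in a voiced consonant (*tuwuz*, *rililaz*, *geposir*).
*fah*: final consonant = /h/, voiceless → -ir → *fahir*.

fahir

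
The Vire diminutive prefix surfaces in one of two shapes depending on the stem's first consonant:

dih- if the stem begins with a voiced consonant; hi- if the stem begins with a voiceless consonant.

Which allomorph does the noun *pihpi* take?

hi-

*pihpi* — first consonant /p/ (voiceless) → hi-.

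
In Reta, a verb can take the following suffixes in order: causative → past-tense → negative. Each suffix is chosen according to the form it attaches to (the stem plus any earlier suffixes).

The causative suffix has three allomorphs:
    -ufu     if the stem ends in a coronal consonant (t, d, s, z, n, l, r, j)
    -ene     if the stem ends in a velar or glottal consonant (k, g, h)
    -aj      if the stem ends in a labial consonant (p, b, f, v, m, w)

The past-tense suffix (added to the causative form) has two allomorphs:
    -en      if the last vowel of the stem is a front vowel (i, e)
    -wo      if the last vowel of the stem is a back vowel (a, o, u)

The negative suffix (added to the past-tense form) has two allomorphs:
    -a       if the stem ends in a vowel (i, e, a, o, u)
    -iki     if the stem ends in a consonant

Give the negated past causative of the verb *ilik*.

*ilik* — final consonant /k/ (velar/glottal) → -ene → *ilikene*.
The causative form *ilikene* — last vowel /e/ (a front vowel) → -en → *ilikeneen*.
The final sound of the past-tense form *ilikeneen* is /n/, which is a consonant, so the negative suffix is -iki, giving *ilikeneeniki*.

ilikeneeniki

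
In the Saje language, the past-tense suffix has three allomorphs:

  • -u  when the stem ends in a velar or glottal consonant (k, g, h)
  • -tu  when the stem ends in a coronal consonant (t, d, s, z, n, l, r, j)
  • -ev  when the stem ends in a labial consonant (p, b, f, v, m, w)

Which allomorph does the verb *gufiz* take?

*gufiz* — final consonant /z/ (coronal) → -tu.

-tu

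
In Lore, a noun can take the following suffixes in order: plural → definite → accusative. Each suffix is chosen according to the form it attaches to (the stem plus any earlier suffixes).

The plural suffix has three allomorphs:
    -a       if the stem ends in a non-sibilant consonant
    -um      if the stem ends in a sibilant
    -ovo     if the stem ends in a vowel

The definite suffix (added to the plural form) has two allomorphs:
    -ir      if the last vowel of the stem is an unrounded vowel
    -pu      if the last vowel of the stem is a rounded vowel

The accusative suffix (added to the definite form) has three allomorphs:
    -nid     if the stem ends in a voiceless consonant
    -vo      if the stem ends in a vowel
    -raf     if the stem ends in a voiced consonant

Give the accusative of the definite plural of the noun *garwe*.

*garwe* — final sound /e/ (a vowel) → -ovo → *garweovo*.
The plural form *garweovo*: last vowel = /o/, a rounded vowel → -pu → *garweovopu*.
The definite form *garweovopu*: final sound = /u/, a vowel → -vo → *garweovopuvo*.

garweovopuvo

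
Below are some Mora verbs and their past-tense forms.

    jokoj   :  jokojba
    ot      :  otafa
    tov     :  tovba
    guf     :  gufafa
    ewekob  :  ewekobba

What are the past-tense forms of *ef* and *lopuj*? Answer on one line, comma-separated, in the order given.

The suffix is conditioned by the final consonant: -afa when the stem ends in a voiceless consonant (*ot*, *guf*); -ba when the stem ends in a voiced consonant (*jokoj*, *tov*, *ewekob*).
*ef*: final consonant = /f/, voiceless → -afa → *efafa*.
Since the final consonant of *lopuj* is /j/ (voiced), it takes -ba, giving *lopujba*.

efafa, lopujba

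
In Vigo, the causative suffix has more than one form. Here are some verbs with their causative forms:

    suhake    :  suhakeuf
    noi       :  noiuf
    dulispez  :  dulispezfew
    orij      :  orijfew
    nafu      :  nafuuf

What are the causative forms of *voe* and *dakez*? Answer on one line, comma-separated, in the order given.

The suffix is conditioned by the final sound: -few when the stem ends in a consonant (*dulispez*, *orij*); -uf when the stem ends in a vowel (*suhake*, *noi*, *nafu*).
Since the final sound of *voe* is /e/ (a vowel), it takes -uf, giving *voeuf*.
The final sound of *dakez* is /z/, which is a consonant, so the suffix is -few, giving *dakezfew*.

voeuf, dakezfew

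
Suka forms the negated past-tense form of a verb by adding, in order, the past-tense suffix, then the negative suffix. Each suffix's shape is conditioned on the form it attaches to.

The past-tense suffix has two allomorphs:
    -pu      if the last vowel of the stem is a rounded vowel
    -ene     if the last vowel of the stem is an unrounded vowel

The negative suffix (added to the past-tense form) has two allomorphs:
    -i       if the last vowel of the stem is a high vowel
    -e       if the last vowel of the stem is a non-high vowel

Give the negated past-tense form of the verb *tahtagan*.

The last vowel of *tahtagan* is /a/, which is an unrounded vowel, so the past-tense suffix is -ene, giving *tahtaganene*.
Since the last vowel of the past-tense form *tahtaganene* is /e/ (a non-high vowel), it takes -e, giving *tahtaganenee*.

tahtaganenee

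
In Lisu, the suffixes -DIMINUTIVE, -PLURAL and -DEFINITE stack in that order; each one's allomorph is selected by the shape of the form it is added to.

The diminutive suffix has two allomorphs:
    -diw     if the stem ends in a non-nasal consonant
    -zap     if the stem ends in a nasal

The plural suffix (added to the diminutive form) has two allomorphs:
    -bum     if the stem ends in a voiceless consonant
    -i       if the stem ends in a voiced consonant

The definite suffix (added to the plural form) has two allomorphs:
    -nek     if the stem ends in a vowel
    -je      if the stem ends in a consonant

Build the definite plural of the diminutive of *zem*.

zemzapbumje

The final consonant of *zem* is /m/, which is a nasal, so the diminutive suffix is -zap, giving *zemzap*.
The diminutive form *zemzap* — final consonant /p/ (voiceless) → -bum → *zemzapbum*.
Since the final sound of the plural form *zemzapbum* is /m/ (a consonant), it takes -je, giving *zemzapbumje*.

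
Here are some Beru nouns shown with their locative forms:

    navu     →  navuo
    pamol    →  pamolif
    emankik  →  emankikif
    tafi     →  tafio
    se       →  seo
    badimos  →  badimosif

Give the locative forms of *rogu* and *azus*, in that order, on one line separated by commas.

roguo, azusif

The pattern is consonant vs. vowel: -if when the stem ends in a consonant (*pamol*, *emankik*, *badimos*); -o when the stem ends in a vowel (*navu*, *tafi*, *se*).
*rogu*: final sound = /u/, a vowel → -o → *roguo*.
*azus* — final sound /s/ (a consonant) → -if → *azusif*.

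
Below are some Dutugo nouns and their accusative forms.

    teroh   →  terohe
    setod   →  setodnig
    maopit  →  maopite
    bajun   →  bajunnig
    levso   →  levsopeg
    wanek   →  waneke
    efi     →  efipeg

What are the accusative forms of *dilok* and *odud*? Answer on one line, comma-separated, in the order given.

diloke, odudnig

The alternation tracks the final sound of the stem — -e when the stem ends in a voiceless consonant (*teroh*, *maopit*, *wanek*); -nig when the stem ends in a voiced consonant (*setod*, *bajun*); -peg when the stem ends in a vowel (*levso*, *efi*).
*dilok*: final sound = /k/, a voiceless consonant → -e → *diloke*.
The final sound of *odud* is /d/, which is a voiced consonant, so the suffix is -nig, giving *odudnig*.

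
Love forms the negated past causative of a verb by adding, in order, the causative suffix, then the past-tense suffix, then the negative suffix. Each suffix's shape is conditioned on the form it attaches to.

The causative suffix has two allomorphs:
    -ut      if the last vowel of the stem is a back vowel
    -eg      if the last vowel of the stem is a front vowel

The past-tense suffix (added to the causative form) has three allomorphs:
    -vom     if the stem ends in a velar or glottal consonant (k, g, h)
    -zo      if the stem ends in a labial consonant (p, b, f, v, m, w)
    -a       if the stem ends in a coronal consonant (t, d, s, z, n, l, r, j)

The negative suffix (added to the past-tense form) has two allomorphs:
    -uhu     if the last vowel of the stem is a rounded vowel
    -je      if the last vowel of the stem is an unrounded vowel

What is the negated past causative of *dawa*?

dawautaje

*dawa* — last vowel /a/ (a back vowel) → -ut → *dawaut*.
The causative form *dawaut* — final consonant /t/ (coronal) → -a → *dawauta*.
The last vowel of the past-tense form *dawauta* is /a/, which is an unrounded vowel, so the negative suffix is -je, giving *dawautaje*.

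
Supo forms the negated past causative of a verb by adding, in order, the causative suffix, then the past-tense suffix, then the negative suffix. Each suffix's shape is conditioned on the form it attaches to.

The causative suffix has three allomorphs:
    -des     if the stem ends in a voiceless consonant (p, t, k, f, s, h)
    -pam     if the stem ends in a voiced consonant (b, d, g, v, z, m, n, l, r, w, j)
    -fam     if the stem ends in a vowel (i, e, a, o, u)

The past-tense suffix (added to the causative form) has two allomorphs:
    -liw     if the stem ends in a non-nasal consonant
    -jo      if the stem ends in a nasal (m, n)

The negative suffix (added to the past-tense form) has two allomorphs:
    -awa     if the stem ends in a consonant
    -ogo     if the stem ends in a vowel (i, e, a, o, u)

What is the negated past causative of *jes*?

*jes*: final sound = /s/, a voiceless consonant → -des → *jesdes*.
The causative form *jesdes*: final consonant = /s/, non-nasal → -liw → *jesdesliw*.
The final sound of the past-tense form *jesdesliw* is /w/, which is a consonant, so the negative suffix is -awa, giving *jesdesliwawa*.

jesdesliwawa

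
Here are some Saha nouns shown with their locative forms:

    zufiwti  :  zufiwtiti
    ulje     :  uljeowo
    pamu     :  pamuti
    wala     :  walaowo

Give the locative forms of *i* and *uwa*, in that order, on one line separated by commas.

The pattern is height harmony: -ti when the last vowel of the stem is a high vowel (*zufiwti*, *pamu*); -owo when the last vowel of the stem is a non-high vowel (*ulje*, *wala*).
*i* — last vowel /i/ (a high vowel) → -ti → *iti*.
*uwa*: last vowel = /a/, a non-high vowel → -owo → *uwaowo*.

iti, uwaowo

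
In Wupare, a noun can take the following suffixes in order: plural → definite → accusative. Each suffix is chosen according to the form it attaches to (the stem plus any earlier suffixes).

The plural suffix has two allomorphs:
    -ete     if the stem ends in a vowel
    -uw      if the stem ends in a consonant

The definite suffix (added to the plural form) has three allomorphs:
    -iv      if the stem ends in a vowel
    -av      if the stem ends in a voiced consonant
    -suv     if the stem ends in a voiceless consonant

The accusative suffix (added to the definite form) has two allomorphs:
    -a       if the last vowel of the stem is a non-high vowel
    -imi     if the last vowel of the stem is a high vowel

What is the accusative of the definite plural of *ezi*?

ezieteivimi

*ezi*: final sound = /i/, a vowel → -ete → *eziete*.
The plural form *eziete*: final sound = /e/, a vowel → -iv → *ezieteiv*.
The definite form *ezieteiv* — last vowel /i/ (a high vowel) → -imi → *ezieteivimi*.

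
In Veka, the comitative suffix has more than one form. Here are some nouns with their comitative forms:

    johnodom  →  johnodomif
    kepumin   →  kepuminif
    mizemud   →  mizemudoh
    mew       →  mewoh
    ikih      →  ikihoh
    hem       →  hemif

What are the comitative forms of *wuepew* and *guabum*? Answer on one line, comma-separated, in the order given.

The pattern is nasality of the final consonant: -if when the stem ends in a nasal (*johnodom*, *kepumin*, *hem*); -oh when the stem ends in a non-nasal consonant (*mizemud*, *mew*, *ikih*).
The final consonant of *wuepew* is /w/, which is non-nasal, so the suffix is -oh, giving *wuepewoh*.
The final consonant of *guabum* is /m/, which is a nasal, so the suffix is -if, giving *guabumif*.

wuepewoh, guabumif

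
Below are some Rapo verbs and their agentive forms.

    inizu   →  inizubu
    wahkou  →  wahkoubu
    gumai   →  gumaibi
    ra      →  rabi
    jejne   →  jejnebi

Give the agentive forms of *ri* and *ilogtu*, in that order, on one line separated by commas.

ribi, ilogtubu

The alternation tracks the last vowel of the stem — -bu when the last vowel of the stem is a rounded vowel (*inizu*, *wahkou*); -bi when the last vowel of the stem is an unrounded vowel (*gumai*, *ra*, *jejne*).
*ri*: last vowel = /i/, an unrounded vowel → -bi → *ribi*.
Since the last vowel of *ilogtu* is /u/ (a rounded vowel), it takes -bu, giving *ilogtubu*.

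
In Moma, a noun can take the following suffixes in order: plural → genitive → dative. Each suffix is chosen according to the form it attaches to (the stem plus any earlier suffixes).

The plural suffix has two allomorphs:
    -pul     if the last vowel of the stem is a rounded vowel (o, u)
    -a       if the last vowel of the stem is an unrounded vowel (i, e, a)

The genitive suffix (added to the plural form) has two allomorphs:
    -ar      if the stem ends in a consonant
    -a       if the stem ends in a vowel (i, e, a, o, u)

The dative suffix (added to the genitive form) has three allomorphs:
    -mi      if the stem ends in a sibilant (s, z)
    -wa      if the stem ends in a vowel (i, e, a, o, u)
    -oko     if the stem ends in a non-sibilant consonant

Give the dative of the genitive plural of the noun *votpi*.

The last vowel of *votpi* is /i/, which is an unrounded vowel, so the plural suffix is -a, giving *votpia*.
The plural form *votpia* — final sound /a/ (a vowel) → -a → *votpiaa*.
Since the final sound of the genitive form *votpiaa* is /a/ (a vowel), it takes -wa, giving *votpiaawa*.

votpiaawa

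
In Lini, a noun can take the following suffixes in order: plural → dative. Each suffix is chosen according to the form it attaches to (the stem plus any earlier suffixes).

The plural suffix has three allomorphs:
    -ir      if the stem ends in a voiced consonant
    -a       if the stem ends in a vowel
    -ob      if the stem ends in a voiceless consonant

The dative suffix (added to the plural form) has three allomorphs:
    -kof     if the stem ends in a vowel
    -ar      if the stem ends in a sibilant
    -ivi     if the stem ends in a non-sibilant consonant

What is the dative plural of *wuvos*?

wuvosobivi

*wuvos* — final sound /s/ (a voiceless consonant) → -ob → *wuvosob*.
The plural form *wuvosob* — final sound /b/ (a non-sibilant consonant) → -ivi → *wuvosobivi*.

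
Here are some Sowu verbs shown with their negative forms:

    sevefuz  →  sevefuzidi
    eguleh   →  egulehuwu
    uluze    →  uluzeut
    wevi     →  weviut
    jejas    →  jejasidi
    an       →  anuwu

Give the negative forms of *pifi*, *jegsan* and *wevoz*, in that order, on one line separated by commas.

Looking at the final sound of each stem: -idi when the stem ends in a sibilant (*sevefuz*, *jejas*); -uwu when the stem ends in a non-sibilant consonant (*eguleh*, *an*); -ut when the stem ends in a vowel (*uluze*, *wevi*).
Since the final sound of *pifi* is /i/ (a vowel), it takes -ut, giving *pifiut*.
*jegsan* — final sound /n/ (a non-sibilant consonant) → -uwu → *jegsanuwu*.
Since the final sound of *wevoz* is /z/ (a sibilant), it takes -idi, giving *wevozidi*.

pifiut, jegsanuwu, wevozidi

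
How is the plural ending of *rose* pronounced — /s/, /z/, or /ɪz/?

The stem *rose* ends in a sibilant (/s, z, ʃ, ʒ, tʃ, dʒ/).
The plural suffix surfaces as /ɪz/ after sibilants, /s/ after other voiceless consonants, and /z/ after other voiced sounds.
So the plural -s on *rose* is pronounced /ɪz/.

/ɪz/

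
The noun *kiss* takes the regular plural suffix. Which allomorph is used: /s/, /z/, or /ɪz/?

The stem *kiss* ends in a sibilant (/s, z, ʃ, ʒ, tʃ, dʒ/).
The plural suffix surfaces as /ɪz/ after sibilants, /s/ after other voiceless consonants, and /z/ after other voiced sounds.
So the plural -s on *kiss* is pronounced /ɪz/.

/ɪz/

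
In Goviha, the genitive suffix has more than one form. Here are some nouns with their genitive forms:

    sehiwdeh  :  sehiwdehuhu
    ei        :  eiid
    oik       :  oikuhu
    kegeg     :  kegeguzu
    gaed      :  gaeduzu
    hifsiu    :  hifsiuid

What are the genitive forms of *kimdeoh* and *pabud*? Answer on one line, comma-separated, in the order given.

kimdeohuhu, pabuduzu

The suffix is conditioned by the final sound: -uhu when the stem ends in a voiceless consonant (*sehiwdeh*, *oik*); -uzu when the stem ends in a voiced consonant (*kegeg*, *gaed*); -id when the stem ends in a vowel (*ei*, *hifsiu*).
*kimdeoh* — final sound /h/ (a voiceless consonant) → -uhu → *kimdeohuhu*.
Since the final sound of *pabud* is /d/ (a voiced consonant), it takes -uzu, giving *pabuduzu*.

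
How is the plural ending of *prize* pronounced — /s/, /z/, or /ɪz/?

The stem *prize* ends in a sibilant (/s, z, ʃ, ʒ, tʃ, dʒ/).
The plural suffix surfaces as /ɪz/ after sibilants, /s/ after other voiceless consonants, and /z/ after other voiced sounds.
So the plural -s on *prize* is pronounced /ɪz/.

/ɪz/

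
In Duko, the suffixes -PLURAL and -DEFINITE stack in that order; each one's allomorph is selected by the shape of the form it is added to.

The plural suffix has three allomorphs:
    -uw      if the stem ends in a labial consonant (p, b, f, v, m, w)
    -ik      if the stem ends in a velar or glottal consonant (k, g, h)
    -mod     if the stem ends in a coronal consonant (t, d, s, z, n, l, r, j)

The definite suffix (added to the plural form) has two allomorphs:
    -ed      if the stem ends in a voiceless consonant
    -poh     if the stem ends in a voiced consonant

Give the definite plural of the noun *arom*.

aromuwpoh

*arom*: final consonant = /m/, labial → -uw → *aromuw*.
The final consonant of the plural form *aromuw* is /w/, which is voiced, so the definite suffix is -poh, giving *aromuwpoh*.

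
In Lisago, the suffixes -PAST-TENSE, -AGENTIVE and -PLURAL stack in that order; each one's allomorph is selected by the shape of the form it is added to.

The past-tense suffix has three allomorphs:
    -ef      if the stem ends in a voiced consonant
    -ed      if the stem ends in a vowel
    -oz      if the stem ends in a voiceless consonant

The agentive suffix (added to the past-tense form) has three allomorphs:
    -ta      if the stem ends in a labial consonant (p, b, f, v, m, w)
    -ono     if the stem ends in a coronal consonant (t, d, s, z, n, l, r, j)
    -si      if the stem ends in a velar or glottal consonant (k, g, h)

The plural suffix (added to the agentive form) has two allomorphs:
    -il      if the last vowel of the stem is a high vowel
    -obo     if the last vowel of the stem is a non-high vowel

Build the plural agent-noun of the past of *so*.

soedonoobo

*so*: final sound = /o/, a vowel → -ed → *soed*.
The final consonant of the past-tense form *soed* is /d/, which is coronal, so the agentive suffix is -ono, giving *soedono*.
The last vowel of the agentive form *soedono* is /o/, which is a non-high vowel, so the plural suffix is -obo, giving *soedonoobo*.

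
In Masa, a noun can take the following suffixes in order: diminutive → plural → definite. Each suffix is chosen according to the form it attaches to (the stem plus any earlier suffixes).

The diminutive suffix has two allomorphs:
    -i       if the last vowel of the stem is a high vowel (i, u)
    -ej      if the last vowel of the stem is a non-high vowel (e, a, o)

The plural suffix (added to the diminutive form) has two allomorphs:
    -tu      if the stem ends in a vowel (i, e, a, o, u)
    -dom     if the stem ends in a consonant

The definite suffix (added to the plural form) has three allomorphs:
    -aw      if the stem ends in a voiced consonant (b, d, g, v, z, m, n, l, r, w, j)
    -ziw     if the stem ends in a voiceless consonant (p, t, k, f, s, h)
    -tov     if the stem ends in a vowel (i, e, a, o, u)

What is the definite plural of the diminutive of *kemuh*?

kemuhitutov

*kemuh* — last vowel /u/ (a high vowel) → -i → *kemuhi*.
The diminutive form *kemuhi*: final sound = /i/, a vowel → -tu → *kemuhitu*.
The plural form *kemuhitu* — final sound /u/ (a vowel) → -tov → *kemuhitutov*.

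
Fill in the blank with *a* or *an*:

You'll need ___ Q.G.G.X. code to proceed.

The indefinite article is chosen by the initial *sound* of the following word, not its spelling.
The initialism *Q.G.G.X.* is read letter by letter; the first letter, Q, is pronounced /kjuː/, which begins with a consonant sound.
So the article is *a*: You'll need a Q.G.G.X. code to proceed.

a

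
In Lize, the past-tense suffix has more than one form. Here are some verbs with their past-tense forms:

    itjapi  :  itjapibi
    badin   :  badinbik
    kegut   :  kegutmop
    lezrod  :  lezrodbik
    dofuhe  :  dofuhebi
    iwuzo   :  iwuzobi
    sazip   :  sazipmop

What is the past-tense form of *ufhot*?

The alternation tracks the final sound of the stem — -mop when the stem ends in a voiceless consonant (*kegut*, *sazip*); -bik when the stem ends in a voiced consonant (*badin*, *lezrod*); -bi when the stem ends in a vowel (*itjapi*, *dofuhe*, *iwuzo*).
Since the final sound of *ufhot* is /t/ (a voiceless consonant), it takes -mop, giving *ufhotmop*.

ufhotmop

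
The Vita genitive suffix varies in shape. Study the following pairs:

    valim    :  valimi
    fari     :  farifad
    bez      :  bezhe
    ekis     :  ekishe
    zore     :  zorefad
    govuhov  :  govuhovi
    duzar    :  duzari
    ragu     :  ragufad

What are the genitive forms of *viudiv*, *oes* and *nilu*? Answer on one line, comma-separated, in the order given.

viudivi, oeshe, nilufad

The alternation tracks the final sound of the stem — -he when the stem ends in a sibilant (*bez*, *ekis*); -i when the stem ends in a non-sibilant consonant (*valim*, *govuhov*, *duzar*); -fad when the stem ends in a vowel (*fari*, *zore*, *ragu*).
Since the final sound of *viudiv* is /v/ (a non-sibilant consonant), it takes -i, giving *viudivi*.
The final sound of *oes* is /s/, which is a sibilant, so the suffix is -he, giving *oeshe*.
*nilu* — final sound /u/ (a vowel) → -fad → *nilufad*.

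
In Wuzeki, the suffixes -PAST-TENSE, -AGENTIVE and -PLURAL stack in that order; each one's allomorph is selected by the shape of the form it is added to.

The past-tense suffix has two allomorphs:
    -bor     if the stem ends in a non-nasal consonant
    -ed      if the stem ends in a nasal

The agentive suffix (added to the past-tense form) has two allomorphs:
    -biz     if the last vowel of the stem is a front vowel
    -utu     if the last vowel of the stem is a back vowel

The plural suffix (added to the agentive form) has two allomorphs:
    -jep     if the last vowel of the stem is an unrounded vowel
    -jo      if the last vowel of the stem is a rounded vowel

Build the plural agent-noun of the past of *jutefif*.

jutefifborutujo

*jutefif*: final consonant = /f/, non-nasal → -bor → *jutefifbor*.
The past-tense form *jutefifbor* — last vowel /o/ (a back vowel) → -utu → *jutefifborutu*.
The agentive form *jutefifborutu* — last vowel /u/ (a rounded vowel) → -jo → *jutefifborutujo*.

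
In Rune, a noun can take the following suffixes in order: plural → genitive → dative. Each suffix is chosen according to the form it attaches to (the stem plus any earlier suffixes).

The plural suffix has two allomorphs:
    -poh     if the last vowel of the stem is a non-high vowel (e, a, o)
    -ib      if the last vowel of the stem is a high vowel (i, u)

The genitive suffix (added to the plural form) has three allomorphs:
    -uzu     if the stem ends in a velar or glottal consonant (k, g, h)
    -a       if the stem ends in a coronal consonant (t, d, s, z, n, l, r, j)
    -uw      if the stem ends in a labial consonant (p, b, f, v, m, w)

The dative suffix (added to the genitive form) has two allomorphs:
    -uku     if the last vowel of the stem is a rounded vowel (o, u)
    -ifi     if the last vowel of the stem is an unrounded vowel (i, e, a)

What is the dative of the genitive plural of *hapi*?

Since the last vowel of *hapi* is /i/ (a high vowel), it takes -ib, giving *hapiib*.
The plural form *hapiib*: final consonant = /b/, labial → -uw → *hapiibuw*.
The genitive form *hapiibuw* — last vowel /u/ (a rounded vowel) → -uku → *hapiibuwuku*.

hapiibuwuku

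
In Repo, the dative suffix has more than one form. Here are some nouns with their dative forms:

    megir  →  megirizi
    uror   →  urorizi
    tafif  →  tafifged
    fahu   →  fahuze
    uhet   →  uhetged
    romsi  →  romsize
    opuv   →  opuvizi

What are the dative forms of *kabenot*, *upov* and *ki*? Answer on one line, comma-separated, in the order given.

kabenotged, upovizi, kize

The alternation tracks the final sound of the stem — -ged when the stem ends in a voiceless consonant (*tafif*, *uhet*); -izi when the stem ends in a voiced consonant (*megir*, *uror*, *opuv*); -ze when the stem ends in a vowel (*fahu*, *romsi*).
*kabenot*: final sound = /t/, a voiceless consonant → -ged → *kabenotged*.
Since the final sound of *upov* is /v/ (a voiced consonant), it takes -izi, giving *upovizi*.
*ki* — final sound /i/ (a vowel) → -ze → *kize*.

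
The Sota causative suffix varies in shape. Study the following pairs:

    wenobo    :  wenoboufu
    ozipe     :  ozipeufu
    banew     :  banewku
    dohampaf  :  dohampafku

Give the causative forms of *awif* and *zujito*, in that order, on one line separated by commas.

awifku, zujitoufu

The pattern is consonant vs. vowel: -ku when the stem ends in a consonant (*banew*, *dohampaf*); -ufu when the stem ends in a vowel (*wenobo*, *ozipe*).
Since the final sound of *awif* is /f/ (a consonant), it takes -ku, giving *awifku*.
The final sound of *zujito* is /o/, which is a vowel, so the suffix is -ufu, giving *zujitoufu*.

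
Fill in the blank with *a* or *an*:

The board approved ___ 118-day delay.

a

The indefinite article is chosen by the initial *sound* of the following word, not its spelling.
The number *118* is spoken "one hundred …", beginning with /wʌn/ — a consonant sound.
So the article is *a*: The board approved a 118-day delay.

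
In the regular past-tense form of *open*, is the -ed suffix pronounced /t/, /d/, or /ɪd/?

/d/

The stem *open* ends in a voiced sound other than /d/.
The -ed suffix is realized as /ɪd/ after /t, d/; as /t/ after other voiceless consonants; and as /d/ after other voiced sounds.
So -ed on *open* is pronounced /d/.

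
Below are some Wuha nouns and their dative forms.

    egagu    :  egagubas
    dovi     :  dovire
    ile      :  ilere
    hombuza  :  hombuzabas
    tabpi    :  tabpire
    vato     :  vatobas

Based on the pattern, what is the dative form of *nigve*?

The suffix is conditioned by the last vowel: -re when the last vowel of the stem is a front vowel (*dovi*, *ile*, *tabpi*); -bas when the last vowel of the stem is a back vowel (*egagu*, *hombuza*, *vato*).
*nigve*: last vowel = /e/, a front vowel → -re → *nigvere*.

nigvere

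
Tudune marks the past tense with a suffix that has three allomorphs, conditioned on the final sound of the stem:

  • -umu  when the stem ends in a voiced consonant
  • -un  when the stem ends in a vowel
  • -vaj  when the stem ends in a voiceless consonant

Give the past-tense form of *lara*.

laraun

Since the final sound of *lara* is /a/ (a vowel), it takes -un, giving *laraun*.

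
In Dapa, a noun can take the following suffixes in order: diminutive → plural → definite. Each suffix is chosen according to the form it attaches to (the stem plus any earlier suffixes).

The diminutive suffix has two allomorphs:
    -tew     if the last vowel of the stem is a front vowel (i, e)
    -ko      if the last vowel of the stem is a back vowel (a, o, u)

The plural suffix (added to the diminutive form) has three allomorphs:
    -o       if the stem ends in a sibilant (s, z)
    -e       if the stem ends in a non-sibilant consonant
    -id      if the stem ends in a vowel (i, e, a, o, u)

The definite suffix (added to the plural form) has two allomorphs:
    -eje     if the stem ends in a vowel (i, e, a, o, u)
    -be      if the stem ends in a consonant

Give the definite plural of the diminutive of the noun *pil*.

*pil*: last vowel = /i/, a front vowel → -tew → *piltew*.
Since the final sound of the diminutive form *piltew* is /w/ (a non-sibilant consonant), it takes -e, giving *piltewe*.
Since the final sound of the plural form *piltewe* is /e/ (a vowel), it takes -eje, giving *pilteweeje*.

pilteweeje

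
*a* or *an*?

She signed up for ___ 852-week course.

The indefinite article is chosen by the initial *sound* of the following word, not its spelling.
The number *852* is spoken "eight hundred …", beginning with /eɪt/ — a vowel sound.
So the article is *an*: She signed up for an 852-week course.

an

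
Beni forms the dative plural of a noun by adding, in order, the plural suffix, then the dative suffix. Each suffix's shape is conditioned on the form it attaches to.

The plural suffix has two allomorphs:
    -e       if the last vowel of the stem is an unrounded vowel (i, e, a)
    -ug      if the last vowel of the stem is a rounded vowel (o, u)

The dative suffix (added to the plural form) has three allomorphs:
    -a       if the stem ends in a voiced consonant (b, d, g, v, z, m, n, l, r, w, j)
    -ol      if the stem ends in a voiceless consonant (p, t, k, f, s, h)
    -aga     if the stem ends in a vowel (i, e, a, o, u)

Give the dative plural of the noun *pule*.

puleeaga

The last vowel of *pule* is /e/, which is an unrounded vowel, so the plural suffix is -e, giving *pulee*.
The final sound of the plural form *pulee* is /e/, which is a vowel, so the dative suffix is -aga, giving *puleeaga*.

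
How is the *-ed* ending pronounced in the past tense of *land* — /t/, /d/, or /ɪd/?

/ɪd/

The stem *land* ends in /t/ or /d/.
The -ed suffix is realized as /ɪd/ after /t, d/; as /t/ after other voiceless consonants; and as /d/ after other voiced sounds.
So -ed on *land* is pronounced /ɪd/.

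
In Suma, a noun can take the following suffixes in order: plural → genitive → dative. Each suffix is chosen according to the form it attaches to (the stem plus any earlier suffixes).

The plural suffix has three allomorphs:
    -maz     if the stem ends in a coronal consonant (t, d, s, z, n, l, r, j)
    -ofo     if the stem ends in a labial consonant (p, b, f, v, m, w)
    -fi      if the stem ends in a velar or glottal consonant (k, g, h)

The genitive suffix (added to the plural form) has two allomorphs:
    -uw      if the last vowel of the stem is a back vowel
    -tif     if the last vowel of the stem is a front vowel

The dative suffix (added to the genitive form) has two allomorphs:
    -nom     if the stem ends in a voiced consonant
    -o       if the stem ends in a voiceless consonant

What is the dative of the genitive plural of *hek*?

*hek* — final consonant /k/ (velar/glottal) → -fi → *hekfi*.
The plural form *hekfi* — last vowel /i/ (a front vowel) → -tif → *hekfitif*.
The genitive form *hekfitif* — final consonant /f/ (voiceless) → -o → *hekfitifo*.

hekfitifo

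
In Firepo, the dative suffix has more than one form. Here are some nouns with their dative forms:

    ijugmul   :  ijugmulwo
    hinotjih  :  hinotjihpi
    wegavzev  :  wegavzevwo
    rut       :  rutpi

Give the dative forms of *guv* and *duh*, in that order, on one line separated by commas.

guvwo, duhpi

The alternation tracks the final consonant of the stem — -pi when the stem ends in a voiceless consonant (*hinotjih*, *rut*); -wo when the stem ends in a voiced consonant (*ijugmul*, *wegavzev*).
The final consonant of *guv* is /v/, which is voiced, so the suffix is -wo, giving *guvwo*.
The final consonant of *duh* is /h/, which is voiceless, so the suffix is -pi, giving *duhpi*.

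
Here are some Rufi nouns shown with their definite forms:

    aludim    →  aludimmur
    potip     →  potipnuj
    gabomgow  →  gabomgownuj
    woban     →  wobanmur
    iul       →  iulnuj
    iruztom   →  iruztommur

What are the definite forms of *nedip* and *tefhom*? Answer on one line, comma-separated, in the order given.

nedipnuj, tefhommur

The pattern is nasality of the final consonant: -mur when the stem ends in a nasal (*aludim*, *woban*, *iruztom*); -nuj when the stem ends in a non-nasal consonant (*potip*, *gabomgow*, *iul*).
The final consonant of *nedip* is /p/, which is non-nasal, so the suffix is -nuj, giving *nedipnuj*.
*tefhom* — final consonant /m/ (a nasal) → -mur → *tefhommur*.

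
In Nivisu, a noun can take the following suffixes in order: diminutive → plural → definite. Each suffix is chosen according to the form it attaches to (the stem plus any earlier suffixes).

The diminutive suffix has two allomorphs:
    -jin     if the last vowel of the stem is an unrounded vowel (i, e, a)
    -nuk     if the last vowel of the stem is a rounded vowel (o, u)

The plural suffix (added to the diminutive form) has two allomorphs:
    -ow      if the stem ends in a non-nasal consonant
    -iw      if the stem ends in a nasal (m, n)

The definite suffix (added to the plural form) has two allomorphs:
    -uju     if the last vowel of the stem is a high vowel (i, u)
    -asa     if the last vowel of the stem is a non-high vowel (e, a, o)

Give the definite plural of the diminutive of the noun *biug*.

*biug*: last vowel = /u/, a rounded vowel → -nuk → *biugnuk*.
The final consonant of the diminutive form *biugnuk* is /k/, which is non-nasal, so the plural suffix is -ow, giving *biugnukow*.
The plural form *biugnukow* — last vowel /o/ (a non-high vowel) → -asa → *biugnukowasa*.

biugnukowasa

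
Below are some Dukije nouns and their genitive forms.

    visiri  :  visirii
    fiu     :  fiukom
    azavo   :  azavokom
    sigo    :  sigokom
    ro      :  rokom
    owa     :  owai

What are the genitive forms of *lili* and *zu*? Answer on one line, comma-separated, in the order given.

lilii, zukom

The alternation tracks the last vowel of the stem — -kom when the last vowel of the stem is a rounded vowel (*fiu*, *azavo*, *sigo*, *ro*); -i when the last vowel of the stem is an unrounded vowel (*visiri*, *owa*).
Since the last vowel of *lili* is /i/ (an unrounded vowel), it takes -i, giving *lilii*.
Since the last vowel of *zu* is /u/ (a rounded vowel), it takes -kom, giving *zukom*.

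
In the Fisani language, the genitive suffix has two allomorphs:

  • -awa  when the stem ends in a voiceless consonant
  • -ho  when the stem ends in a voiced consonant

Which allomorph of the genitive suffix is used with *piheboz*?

*piheboz* — final consonant /z/ (voiced) → -ho.

-ho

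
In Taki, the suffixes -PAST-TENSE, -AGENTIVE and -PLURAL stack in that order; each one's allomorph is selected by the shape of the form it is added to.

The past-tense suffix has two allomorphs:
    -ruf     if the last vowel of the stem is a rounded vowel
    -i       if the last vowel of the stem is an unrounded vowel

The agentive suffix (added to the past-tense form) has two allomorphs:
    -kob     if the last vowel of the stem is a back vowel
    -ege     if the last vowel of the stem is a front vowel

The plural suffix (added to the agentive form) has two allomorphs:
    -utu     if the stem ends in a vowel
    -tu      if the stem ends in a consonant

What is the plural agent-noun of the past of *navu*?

navurufkobtu

Since the last vowel of *navu* is /u/ (a rounded vowel), it takes -ruf, giving *navuruf*.
Since the last vowel of the past-tense form *navuruf* is /u/ (a back vowel), it takes -kob, giving *navurufkob*.
The agentive form *navurufkob* — final sound /b/ (a consonant) → -tu → *navurufkobtu*.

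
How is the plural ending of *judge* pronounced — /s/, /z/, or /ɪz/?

The stem *judge* ends in a sibilant (/s, z, ʃ, ʒ, tʃ, dʒ/).
The plural suffix surfaces as /ɪz/ after sibilants, /s/ after other voiceless consonants, and /z/ after other voiced sounds.
So the plural -s on *judge* is pronounced /ɪz/.

/ɪz/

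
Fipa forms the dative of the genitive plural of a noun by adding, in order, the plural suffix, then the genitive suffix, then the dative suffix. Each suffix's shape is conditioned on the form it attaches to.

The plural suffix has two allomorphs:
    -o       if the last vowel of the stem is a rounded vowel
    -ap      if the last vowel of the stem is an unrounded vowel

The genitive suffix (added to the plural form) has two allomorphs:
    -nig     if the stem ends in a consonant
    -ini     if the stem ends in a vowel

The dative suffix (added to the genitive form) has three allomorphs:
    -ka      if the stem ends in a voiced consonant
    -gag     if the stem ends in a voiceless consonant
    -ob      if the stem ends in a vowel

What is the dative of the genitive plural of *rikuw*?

The last vowel of *rikuw* is /u/, which is a rounded vowel, so the plural suffix is -o, giving *rikuwo*.
The plural form *rikuwo* — final sound /o/ (a vowel) → -ini → *rikuwoini*.
The genitive form *rikuwoini*: final sound = /i/, a vowel → -ob → *rikuwoiniob*.

rikuwoiniob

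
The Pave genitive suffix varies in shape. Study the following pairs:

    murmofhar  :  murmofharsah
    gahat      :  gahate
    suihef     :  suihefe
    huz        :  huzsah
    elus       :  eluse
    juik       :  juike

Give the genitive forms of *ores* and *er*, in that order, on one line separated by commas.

The alternation tracks the final consonant of the stem — -e when the stem ends in a voiceless consonant (*gahat*, *suihef*, *elus*, *juik*); -sah when the stem ends in a voiced consonant (*murmofhar*, *huz*).
Since the final consonant of *ores* is /s/ (voiceless), it takes -e, giving *orese*.
*er*: final consonant = /r/, voiced → -sah → *ersah*.

orese, ersah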